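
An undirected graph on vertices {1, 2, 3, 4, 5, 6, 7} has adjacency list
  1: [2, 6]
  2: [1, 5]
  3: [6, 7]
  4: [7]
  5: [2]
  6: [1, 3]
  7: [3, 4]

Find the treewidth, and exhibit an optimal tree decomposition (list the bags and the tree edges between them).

Treewidth 1.
Bags: B1 = {2, 5}  B2 = {1, 2}  B3 = {1, 6}  B4 = {3, 6}  B5 = {3, 7}  B6 = {4, 7}
Tree: B1–B2, B2–B3, B3–B4, B4–B5, B5–B6

Every bag has size at most 2, so the width is 2 − 1 = 1 and tw(G) ≤ 1. Since G has at least one edge (e.g. 5–2), it is not an edgeless graph, so tw(G) ≥ 1. Therefore the treewidth is 1.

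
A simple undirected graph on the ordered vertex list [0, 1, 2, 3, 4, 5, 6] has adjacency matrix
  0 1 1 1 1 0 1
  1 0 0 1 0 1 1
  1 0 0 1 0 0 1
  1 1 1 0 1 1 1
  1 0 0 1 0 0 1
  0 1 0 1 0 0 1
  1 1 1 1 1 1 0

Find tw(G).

A width-3 tree decomposition is:
Bags: B1 = {0, 2, 3, 6}  B2 = {0, 1, 3, 6}  B3 = {0, 3, 4, 6}  B4 = {1, 3, 5, 6}
Tree: B1–B2, B1–B3, B2–B4
Every bag has size at most 4, so the width is 4 − 1 = 3 and tw(G) ≤ 3. Conversely, {0, 1, 3, 6} is a clique of size 4, and the vertices of any clique must share a bag in every tree decomposition; so some bag has ≥ 4 vertices and tw(G) ≥ 3. Hence tw(G) = 3 exactly.

3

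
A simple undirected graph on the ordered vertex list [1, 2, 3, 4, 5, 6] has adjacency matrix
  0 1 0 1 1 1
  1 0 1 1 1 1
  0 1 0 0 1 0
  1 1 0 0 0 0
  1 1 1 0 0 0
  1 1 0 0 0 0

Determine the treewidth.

2

A width-2 tree decomposition is:
Bags: B1 = {1, 2, 6}  B2 = {1, 2, 4}  B3 = {1, 2, 5}  B4 = {2, 3, 5}
Tree: B1–B2, B1–B3, B3–B4
Each bag holds 3 vertices, so the decomposition has width 2, which upper-bounds the treewidth. For the lower bound, the 3 vertices {1, 2, 4} are pairwise adjacent, and any tree decomposition puts a clique entirely inside one bag — forcing width ≥ 2. Combining the bounds, tw(G) = 2.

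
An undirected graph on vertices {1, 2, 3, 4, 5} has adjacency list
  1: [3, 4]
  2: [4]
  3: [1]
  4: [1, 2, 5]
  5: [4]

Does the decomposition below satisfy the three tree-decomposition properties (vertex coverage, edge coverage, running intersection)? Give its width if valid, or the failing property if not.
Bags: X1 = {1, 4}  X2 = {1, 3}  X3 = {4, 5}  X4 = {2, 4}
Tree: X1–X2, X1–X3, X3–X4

Yes; width 1.

Every vertex of G appears in some bag (union = {1, 2, 3, 4, 5}); every edge is covered by a bag; and for each vertex v the set of bags containing v is connected in the bag tree. The decomposition is therefore valid. The largest bag has 2 vertices, so the width is 1.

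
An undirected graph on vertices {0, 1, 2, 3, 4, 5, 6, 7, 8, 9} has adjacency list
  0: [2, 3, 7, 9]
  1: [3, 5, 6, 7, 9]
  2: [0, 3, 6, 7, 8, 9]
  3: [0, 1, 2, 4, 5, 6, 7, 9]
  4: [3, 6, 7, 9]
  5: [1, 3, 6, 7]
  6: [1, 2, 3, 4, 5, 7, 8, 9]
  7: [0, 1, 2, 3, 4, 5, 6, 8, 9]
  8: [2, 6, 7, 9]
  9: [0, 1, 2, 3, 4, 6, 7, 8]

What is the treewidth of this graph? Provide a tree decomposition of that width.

Each bag holds 5 vertices, so the decomposition has width 4, which upper-bounds the treewidth. On the other hand G contains the 5-clique {2, 6, 7, 8, 9}. A clique must lie in a single bag of any decomposition, so no decomposition can have width below 4. Hence tw(G) = 4 exactly.

Treewidth 4.
One optimal decomposition is:
Bags: B1 = {1, 3, 6, 7, 9}  B2 = {2, 3, 6, 7, 9}  B3 = {2, 6, 7, 8, 9}  B4 = {1, 3, 5, 6, 7}  B5 = {0, 2, 3, 7, 9}  B6 = {3, 4, 6, 7, 9}
Tree: B1–B2, B2–B3, B1–B4, B2–B5, B1–B6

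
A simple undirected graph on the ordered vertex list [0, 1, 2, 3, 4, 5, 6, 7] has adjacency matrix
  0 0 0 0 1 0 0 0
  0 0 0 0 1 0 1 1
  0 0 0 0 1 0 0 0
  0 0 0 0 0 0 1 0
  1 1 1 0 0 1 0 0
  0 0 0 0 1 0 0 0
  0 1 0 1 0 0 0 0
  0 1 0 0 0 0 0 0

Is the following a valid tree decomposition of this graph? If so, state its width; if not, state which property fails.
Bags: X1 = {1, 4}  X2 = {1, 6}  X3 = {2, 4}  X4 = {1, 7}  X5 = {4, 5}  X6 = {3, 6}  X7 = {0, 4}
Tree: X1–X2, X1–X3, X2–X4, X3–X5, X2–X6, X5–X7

Every vertex of G appears in some bag (union = {0, 1, 2, 3, 4, 5, 6, 7}); every edge is covered by a bag; and for each vertex v the set of bags containing v is connected in the bag tree. The decomposition is therefore valid. The largest bag has 2 vertices, so the width is 1.

Yes; width 1.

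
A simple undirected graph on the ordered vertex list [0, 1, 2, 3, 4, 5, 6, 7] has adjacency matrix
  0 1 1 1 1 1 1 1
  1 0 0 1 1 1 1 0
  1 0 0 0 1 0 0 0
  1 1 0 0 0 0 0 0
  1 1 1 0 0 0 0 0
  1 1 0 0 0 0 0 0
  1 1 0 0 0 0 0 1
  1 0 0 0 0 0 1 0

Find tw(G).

2

A width-2 tree decomposition is:
Bags: B1 = {0, 1, 5}  B2 = {0, 1, 3}  B3 = {0, 1, 6}  B4 = {0, 1, 4}  B5 = {0, 2, 4}  B6 = {0, 6, 7}
Tree: B1–B2, B2–B3, B3–B4, B4–B5, B3–B6
The largest bag has 3 vertices, giving width 2; this decomposition certifies tw(G) ≤ 2. Conversely, {0, 1, 3} is a clique of size 3, and the vertices of any clique must share a bag in every tree decomposition; so some bag has ≥ 3 vertices and tw(G) ≥ 2. Combining the bounds, tw(G) = 2.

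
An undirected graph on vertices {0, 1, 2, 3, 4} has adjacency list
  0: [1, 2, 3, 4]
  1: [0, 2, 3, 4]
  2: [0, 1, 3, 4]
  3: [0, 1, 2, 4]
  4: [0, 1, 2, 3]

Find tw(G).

4

A width-4 tree decomposition is:
Bags: B1 = {0, 1, 2, 3, 4}
Tree: (single bag)
With just one bag of size 5, the width is 5 − 1 = 4, so tw(G) ≤ 4. Conversely, {0, 1, 2, 3, 4} is a clique of size 5, and the vertices of any clique must share a bag in every tree decomposition; so some bag has ≥ 5 vertices and tw(G) ≥ 4. Combining the bounds, tw(G) = 4.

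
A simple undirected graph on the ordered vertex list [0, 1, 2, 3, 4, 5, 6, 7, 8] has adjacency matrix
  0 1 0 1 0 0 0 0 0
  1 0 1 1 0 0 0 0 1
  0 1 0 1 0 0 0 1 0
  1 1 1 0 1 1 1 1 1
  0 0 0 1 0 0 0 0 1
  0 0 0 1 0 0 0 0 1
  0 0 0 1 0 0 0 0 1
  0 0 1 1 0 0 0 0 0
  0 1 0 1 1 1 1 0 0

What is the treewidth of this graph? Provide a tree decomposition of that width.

Treewidth 2.
One such decomposition:
Bags: B1 = {1, 3, 8}  B2 = {3, 6, 8}  B3 = {0, 1, 3}  B4 = {1, 2, 3}  B5 = {3, 4, 8}  B6 = {2, 3, 7}  B7 = {3, 5, 8}
Tree: B1–B2, B1–B3, B3–B4, B2–B5, B4–B6, B5–B7

Each bag holds 3 vertices, so the decomposition has width 2, which upper-bounds the treewidth. On the other hand G contains the 3-clique {0, 1, 3}. A clique must lie in a single bag of any decomposition, so no decomposition can have width below 2. Combining the bounds, tw(G) = 2.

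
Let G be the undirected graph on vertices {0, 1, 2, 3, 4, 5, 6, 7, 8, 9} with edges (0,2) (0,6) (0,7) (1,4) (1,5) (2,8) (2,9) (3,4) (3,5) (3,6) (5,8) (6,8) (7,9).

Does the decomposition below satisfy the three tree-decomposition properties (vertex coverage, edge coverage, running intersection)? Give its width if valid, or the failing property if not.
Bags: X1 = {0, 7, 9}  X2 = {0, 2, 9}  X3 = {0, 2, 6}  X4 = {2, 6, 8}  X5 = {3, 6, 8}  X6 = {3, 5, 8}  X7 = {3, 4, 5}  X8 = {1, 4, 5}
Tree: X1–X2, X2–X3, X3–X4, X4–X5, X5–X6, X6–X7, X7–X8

Yes; width 2.

Vertex coverage: the bags together contain {0, 1, 2, 3, 4, 5, 6, 7, 8, 9}, the full vertex set. Edge coverage: each edge of G has both endpoints in at least one bag. Running intersection: for every vertex, the bags containing it form a connected subtree. All three properties hold, so this is a valid tree decomposition of width max|bag| − 1 = 2, and hence tw(G) ≤ 2.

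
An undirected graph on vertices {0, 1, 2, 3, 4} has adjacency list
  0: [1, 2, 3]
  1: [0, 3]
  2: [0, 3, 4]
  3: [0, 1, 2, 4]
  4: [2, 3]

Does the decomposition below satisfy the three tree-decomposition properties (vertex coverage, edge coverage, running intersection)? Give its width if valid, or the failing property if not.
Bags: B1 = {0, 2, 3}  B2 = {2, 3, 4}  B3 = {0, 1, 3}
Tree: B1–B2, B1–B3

Yes; width 2.

Checking the three conditions: (i) the bags cover all of {0, 1, 2, 3, 4}; (ii) for each edge, some bag contains both endpoints; (iii) the bags containing any fixed vertex form a subtree. All hold, so the decomposition is valid with width 3 − 1 = 2.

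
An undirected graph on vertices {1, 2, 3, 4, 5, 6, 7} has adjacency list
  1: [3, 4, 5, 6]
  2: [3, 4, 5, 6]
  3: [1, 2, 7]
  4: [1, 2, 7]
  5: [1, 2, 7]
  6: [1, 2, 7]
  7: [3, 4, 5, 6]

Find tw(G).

A width-3 tree decomposition is:
Bags: B1 = {1, 2, 6, 7}  B2 = {1, 2, 3, 7}  B3 = {1, 2, 5, 7}  B4 = {1, 2, 4, 7}
Tree: B1–B2, B2–B3, B3–B4
Every bag has size at most 4, so the width is 4 − 1 = 3 and tw(G) ≤ 3. For the lower bound: the 4 vertex sets {1,6}, {3,7}, {2}, {5} are disjoint, each induces a connected subgraph, and every pair is joined by at least one edge of G. Contracting each set to a single vertex therefore yields K_{4} as a minor, and since treewidth is minor-monotone, tw(G) ≥ tw(K_{4}) = 3. Hence tw(G) = 3 exactly.

3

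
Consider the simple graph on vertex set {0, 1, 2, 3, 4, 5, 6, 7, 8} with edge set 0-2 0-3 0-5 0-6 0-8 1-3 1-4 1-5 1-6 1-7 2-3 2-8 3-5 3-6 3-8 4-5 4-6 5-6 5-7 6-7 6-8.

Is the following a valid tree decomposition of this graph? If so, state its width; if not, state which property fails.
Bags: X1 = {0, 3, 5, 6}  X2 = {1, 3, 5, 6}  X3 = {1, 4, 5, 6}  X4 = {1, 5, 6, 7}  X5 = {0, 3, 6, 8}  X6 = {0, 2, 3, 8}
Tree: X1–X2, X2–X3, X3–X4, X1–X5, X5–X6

Every vertex of G appears in some bag (union = {0, 1, 2, 3, 4, 5, 6, 7, 8}); every edge is covered by a bag; and for each vertex v the set of bags containing v is connected in the bag tree. The decomposition is therefore valid. The largest bag has 4 vertices, so the width is 3.

Yes; width 3.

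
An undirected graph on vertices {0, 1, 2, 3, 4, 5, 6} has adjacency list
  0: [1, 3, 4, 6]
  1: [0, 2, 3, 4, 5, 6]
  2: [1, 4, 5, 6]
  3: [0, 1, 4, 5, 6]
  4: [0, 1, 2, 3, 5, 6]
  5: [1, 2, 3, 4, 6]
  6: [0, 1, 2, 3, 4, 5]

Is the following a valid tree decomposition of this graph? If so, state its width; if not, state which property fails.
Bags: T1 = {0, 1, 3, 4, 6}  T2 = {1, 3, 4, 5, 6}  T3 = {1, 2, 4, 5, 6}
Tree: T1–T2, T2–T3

Vertex coverage: the bags together contain {0, 1, 2, 3, 4, 5, 6}, the full vertex set. Edge coverage: each edge of G has both endpoints in at least one bag. Running intersection: for every vertex, the bags containing it form a connected subtree. All three properties hold, so this is a valid tree decomposition of width max|bag| − 1 = 4, and hence tw(G) ≤ 4.

Yes; width 4.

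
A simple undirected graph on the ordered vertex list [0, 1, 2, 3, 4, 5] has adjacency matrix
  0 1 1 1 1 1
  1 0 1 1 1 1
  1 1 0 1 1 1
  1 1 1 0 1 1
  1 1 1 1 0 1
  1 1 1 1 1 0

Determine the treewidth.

5

A width-5 tree decomposition is:
Bags: B1 = {0, 1, 2, 3, 4, 5}
Tree: (single bag)
With just one bag of size 6, the width is 6 − 1 = 5, so tw(G) ≤ 5. Conversely, {0, 1, 2, 3, 4, 5} is a clique of size 6, and the vertices of any clique must share a bag in every tree decomposition; so some bag has ≥ 6 vertices and tw(G) ≥ 5. The upper and lower bounds meet at 5, so that is the treewidth.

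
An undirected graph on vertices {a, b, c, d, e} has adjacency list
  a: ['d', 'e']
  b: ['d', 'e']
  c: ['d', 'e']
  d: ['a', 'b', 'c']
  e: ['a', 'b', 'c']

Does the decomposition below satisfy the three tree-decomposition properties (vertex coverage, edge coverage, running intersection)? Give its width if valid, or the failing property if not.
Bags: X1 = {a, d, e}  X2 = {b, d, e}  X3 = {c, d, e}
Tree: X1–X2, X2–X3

Vertex coverage: the bags together contain {a, b, c, d, e}, the full vertex set. Edge coverage: each edge of G has both endpoints in at least one bag. Running intersection: for every vertex, the bags containing it form a connected subtree. All three properties hold, so this is a valid tree decomposition of width max|bag| − 1 = 2, and hence tw(G) ≤ 2.

Yes; width 2.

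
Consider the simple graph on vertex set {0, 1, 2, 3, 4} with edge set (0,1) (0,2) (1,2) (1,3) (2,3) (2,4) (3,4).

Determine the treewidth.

2

A width-2 tree decomposition is:
Bags: B1 = {1, 2, 3}  B2 = {0, 1, 2}  B3 = {2, 3, 4}
Tree: B1–B2, B1–B3
Each bag holds 3 vertices, so the decomposition has width 2, which upper-bounds the treewidth. For the lower bound, the 3 vertices {0, 1, 2} are pairwise adjacent, and any tree decomposition puts a clique entirely inside one bag — forcing width ≥ 2. Therefore the treewidth is 2.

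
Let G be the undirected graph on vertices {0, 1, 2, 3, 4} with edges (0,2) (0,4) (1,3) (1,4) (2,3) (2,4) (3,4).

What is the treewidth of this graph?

A width-2 tree decomposition is:
Bags: B1 = {2, 3, 4}  B2 = {1, 3, 4}  B3 = {0, 2, 4}
Tree: B1–B2, B1–B3
Each bag holds 3 vertices, so the decomposition has width 2, which upper-bounds the treewidth. Conversely, {1, 3, 4} is a clique of size 3, and the vertices of any clique must share a bag in every tree decomposition; so some bag has ≥ 3 vertices and tw(G) ≥ 2. Hence tw(G) = 2 exactly.

2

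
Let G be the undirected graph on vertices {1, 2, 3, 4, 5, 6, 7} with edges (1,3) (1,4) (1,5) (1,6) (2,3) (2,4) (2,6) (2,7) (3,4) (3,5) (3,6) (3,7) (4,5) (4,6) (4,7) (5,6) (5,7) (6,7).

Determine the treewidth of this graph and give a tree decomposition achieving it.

Treewidth 4.
Bags: B1 = {2, 3, 4, 6, 7}  B2 = {3, 4, 5, 6, 7}  B3 = {1, 3, 4, 5, 6}
Tree: B1–B2, B2–B3

Every bag has size at most 5, so the width is 5 − 1 = 4 and tw(G) ≤ 4. For the lower bound, the 5 vertices {2, 3, 4, 6, 7} are pairwise adjacent, and any tree decomposition puts a clique entirely inside one bag — forcing width ≥ 4. Hence tw(G) = 4 exactly.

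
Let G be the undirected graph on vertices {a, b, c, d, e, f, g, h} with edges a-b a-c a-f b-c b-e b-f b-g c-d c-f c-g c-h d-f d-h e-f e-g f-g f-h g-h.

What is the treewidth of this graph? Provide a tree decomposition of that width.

Treewidth 3.
One such decomposition:
Bags: B1 = {b, c, f, g}  B2 = {c, f, g, h}  B3 = {b, e, f, g}  B4 = {c, d, f, h}  B5 = {a, b, c, f}
Tree: B1–B2, B1–B3, B2–B4, B1–B5

Each bag holds 4 vertices, so the decomposition has width 3, which upper-bounds the treewidth. Conversely, {b, e, f, g} is a clique of size 4, and the vertices of any clique must share a bag in every tree decomposition; so some bag has ≥ 4 vertices and tw(G) ≥ 3. Combining the bounds, tw(G) = 3.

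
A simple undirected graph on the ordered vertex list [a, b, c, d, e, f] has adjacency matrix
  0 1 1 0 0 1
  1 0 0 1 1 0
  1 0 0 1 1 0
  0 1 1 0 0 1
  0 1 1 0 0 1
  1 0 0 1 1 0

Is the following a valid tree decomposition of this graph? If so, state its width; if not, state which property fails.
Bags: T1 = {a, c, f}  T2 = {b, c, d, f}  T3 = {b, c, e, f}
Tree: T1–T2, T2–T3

No — edge (b,a) lies in no bag.

A tree decomposition must satisfy three properties: every vertex lies in some bag; for every edge, both endpoints lie together in some bag; and for every vertex, the bags containing it form a connected subtree. Here edge (b,a) lies in no bag, so the decomposition is invalid.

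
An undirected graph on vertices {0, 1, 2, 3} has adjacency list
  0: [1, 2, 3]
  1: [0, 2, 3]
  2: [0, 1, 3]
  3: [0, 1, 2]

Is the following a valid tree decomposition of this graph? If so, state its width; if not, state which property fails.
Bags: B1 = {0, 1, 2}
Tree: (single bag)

No — vertex 3 appears in no bag.

A tree decomposition must satisfy three properties: every vertex lies in some bag; for every edge, both endpoints lie together in some bag; and for every vertex, the bags containing it form a connected subtree. Here vertex 3 appears in no bag, so the decomposition is invalid.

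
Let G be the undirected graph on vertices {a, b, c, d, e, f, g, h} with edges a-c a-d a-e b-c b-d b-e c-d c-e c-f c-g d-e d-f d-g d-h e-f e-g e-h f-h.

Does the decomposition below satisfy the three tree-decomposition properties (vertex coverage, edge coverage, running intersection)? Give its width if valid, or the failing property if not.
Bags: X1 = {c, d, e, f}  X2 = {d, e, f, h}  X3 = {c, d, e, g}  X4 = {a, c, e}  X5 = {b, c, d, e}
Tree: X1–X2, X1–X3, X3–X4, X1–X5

A tree decomposition must satisfy three properties: every vertex lies in some bag; for every edge, both endpoints lie together in some bag; and for every vertex, the bags containing it form a connected subtree. Here edge (d,a) lies in no bag, so the decomposition is invalid.

No — edge (d,a) lies in no bag.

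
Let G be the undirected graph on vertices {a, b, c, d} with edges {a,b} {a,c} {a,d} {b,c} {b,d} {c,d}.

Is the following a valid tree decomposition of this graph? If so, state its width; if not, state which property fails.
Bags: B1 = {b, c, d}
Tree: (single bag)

A tree decomposition must satisfy three properties: every vertex lies in some bag; for every edge, both endpoints lie together in some bag; and for every vertex, the bags containing it form a connected subtree. Here vertex a appears in no bag, so the decomposition is invalid.

No — vertex a appears in no bag.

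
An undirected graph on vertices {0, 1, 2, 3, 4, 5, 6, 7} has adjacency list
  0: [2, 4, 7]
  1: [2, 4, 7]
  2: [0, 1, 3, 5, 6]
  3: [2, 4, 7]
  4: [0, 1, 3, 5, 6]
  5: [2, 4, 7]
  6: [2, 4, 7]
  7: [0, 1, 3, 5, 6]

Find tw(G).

3

A width-3 tree decomposition is:
Bags: B1 = {2, 4, 6, 7}  B2 = {1, 2, 4, 7}  B3 = {2, 4, 5, 7}  B4 = {2, 3, 4, 7}  B5 = {0, 2, 4, 7}
Tree: B1–B2, B2–B3, B3–B4, B4–B5
Each bag holds 4 vertices, so the decomposition has width 3, which upper-bounds the treewidth. For the lower bound: the 4 vertex sets {6,7}, {1,2}, {4}, {5} are disjoint, each induces a connected subgraph, and every pair is joined by at least one edge of G. Contracting each set to a single vertex therefore yields K_{4} as a minor, and since treewidth is minor-monotone, tw(G) ≥ tw(K_{4}) = 3. Combining the bounds, tw(G) = 3.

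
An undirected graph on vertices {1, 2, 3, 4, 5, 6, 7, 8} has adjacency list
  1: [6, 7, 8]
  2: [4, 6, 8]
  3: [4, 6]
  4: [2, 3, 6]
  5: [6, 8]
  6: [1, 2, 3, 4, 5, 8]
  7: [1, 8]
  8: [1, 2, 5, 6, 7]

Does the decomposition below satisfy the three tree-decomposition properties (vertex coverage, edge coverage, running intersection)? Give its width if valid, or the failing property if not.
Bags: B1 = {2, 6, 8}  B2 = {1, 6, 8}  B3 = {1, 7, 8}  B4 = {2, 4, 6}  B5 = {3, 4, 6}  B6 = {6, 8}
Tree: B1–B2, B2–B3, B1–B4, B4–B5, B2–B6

No — vertex 5 appears in no bag.

A tree decomposition must satisfy three properties: every vertex lies in some bag; for every edge, both endpoints lie together in some bag; and for every vertex, the bags containing it form a connected subtree. Here vertex 5 appears in no bag, so the decomposition is invalid.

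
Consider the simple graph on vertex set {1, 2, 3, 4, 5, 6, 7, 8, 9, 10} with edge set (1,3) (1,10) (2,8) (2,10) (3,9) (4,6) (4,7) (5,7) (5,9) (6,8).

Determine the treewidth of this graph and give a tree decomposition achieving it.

Treewidth 2.
One such decomposition:
Bags: B1 = {1, 2, 10}  B2 = {1, 2, 3}  B3 = {2, 3, 9}  B4 = {2, 5, 9}  B5 = {2, 5, 7}  B6 = {2, 4, 7}  B7 = {2, 4, 6}  B8 = {2, 6, 8}
Tree: B1–B2, B2–B3, B3–B4, B4–B5, B5–B6, B6–B7, B7–B8

Every bag has size at most 3, so the width is 3 − 1 = 2 and tw(G) ≤ 2. For the lower bound, G contains the cycle 2–10–1–3–9–5–7–4–6–8–2, so G is not a forest; only forests have treewidth ≤ 1, hence tw(G) ≥ 2. Combining the bounds, tw(G) = 2.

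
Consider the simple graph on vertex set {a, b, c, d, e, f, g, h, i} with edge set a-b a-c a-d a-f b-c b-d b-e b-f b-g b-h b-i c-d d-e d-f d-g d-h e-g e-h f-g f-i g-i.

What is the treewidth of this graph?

3

A width-3 tree decomposition is:
Bags: B1 = {b, d, e, g}  B2 = {b, d, f, g}  B3 = {a, b, d, f}  B4 = {b, d, e, h}  B5 = {a, b, c, d}  B6 = {b, f, g, i}
Tree: B1–B2, B2–B3, B1–B4, B3–B5, B2–B6
Every bag has size at most 4, so the width is 4 − 1 = 3 and tw(G) ≤ 3. For the lower bound, the 4 vertices {b, d, e, g} are pairwise adjacent, and any tree decomposition puts a clique entirely inside one bag — forcing width ≥ 3. Therefore the treewidth is 3.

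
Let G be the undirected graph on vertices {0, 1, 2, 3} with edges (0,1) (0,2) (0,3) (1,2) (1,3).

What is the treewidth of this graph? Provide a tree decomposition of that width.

Treewidth 2.
One optimal decomposition is:
Bags: B1 = {0, 1, 2}  B2 = {0, 1, 3}
Tree: B1–B2

Every bag has size at most 3, so the width is 3 − 1 = 2 and tw(G) ≤ 2. Conversely, {0, 1, 2} is a clique of size 3, and the vertices of any clique must share a bag in every tree decomposition; so some bag has ≥ 3 vertices and tw(G) ≥ 2. Therefore the treewidth is 2.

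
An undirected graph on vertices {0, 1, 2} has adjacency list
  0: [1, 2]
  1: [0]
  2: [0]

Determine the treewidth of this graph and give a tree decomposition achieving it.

Every bag has size at most 2, so the width is 2 − 1 = 1 and tw(G) ≤ 1. Any graph with an edge has treewidth ≥ 1, and G has the edge 0–2. Combining the bounds, tw(G) = 1.

Treewidth 1.
Bags: B1 = {0, 2}  B2 = {0, 1}
Tree: B1–B2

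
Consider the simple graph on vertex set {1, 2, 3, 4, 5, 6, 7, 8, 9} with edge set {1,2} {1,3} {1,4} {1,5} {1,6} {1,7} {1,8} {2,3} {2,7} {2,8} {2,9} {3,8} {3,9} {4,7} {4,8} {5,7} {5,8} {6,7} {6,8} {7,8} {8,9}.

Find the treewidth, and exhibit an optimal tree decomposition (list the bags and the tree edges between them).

Treewidth 3.
One such decomposition:
Bags: B1 = {1, 5, 7, 8}  B2 = {1, 2, 7, 8}  B3 = {1, 2, 3, 8}  B4 = {1, 4, 7, 8}  B5 = {1, 6, 7, 8}  B6 = {2, 3, 8, 9}
Tree: B1–B2, B2–B3, B1–B4, B1–B5, B3–B6

Each bag holds 4 vertices, so the decomposition has width 3, which upper-bounds the treewidth. On the other hand G contains the 4-clique {1, 2, 3, 8}. A clique must lie in a single bag of any decomposition, so no decomposition can have width below 3. Hence tw(G) = 3 exactly.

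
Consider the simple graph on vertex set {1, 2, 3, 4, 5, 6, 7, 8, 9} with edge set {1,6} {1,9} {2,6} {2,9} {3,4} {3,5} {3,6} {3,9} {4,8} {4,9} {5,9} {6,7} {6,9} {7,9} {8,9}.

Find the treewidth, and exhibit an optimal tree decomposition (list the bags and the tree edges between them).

Every bag has size at most 3, so the width is 3 − 1 = 2 and tw(G) ≤ 2. On the other hand G contains the 3-clique {4, 8, 9}. A clique must lie in a single bag of any decomposition, so no decomposition can have width below 2. Hence tw(G) = 2 exactly.

Treewidth 2.
One such decomposition:
Bags: B1 = {3, 6, 9}  B2 = {3, 4, 9}  B3 = {2, 6, 9}  B4 = {1, 6, 9}  B5 = {3, 5, 9}  B6 = {4, 8, 9}  B7 = {6, 7, 9}
Tree: B1–B2, B1–B3, B3–B4, B2–B5, B2–B6, B4–B7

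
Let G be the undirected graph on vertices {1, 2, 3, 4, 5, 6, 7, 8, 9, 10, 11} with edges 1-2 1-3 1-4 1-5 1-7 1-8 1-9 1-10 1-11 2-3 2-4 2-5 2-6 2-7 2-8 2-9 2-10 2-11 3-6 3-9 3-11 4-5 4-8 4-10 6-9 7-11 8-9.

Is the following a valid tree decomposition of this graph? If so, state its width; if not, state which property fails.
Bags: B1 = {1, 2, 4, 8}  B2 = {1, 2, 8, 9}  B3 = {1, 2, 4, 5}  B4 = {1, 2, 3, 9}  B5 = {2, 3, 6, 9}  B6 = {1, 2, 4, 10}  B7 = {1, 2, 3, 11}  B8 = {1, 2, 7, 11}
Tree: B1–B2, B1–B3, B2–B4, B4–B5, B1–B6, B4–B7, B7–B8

Vertex coverage: the bags together contain {1, 2, 3, 4, 5, 6, 7, 8, 9, 10, 11}, the full vertex set. Edge coverage: each edge of G has both endpoints in at least one bag. Running intersection: for every vertex, the bags containing it form a connected subtree. All three properties hold, so this is a valid tree decomposition of width max|bag| − 1 = 3, and hence tw(G) ≤ 3.

Yes; width 3.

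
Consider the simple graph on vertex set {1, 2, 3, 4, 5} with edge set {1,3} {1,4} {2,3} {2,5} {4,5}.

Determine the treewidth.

2

A width-2 tree decomposition is:
Bags: B1 = {1, 2, 3}  B2 = {1, 2, 5}  B3 = {1, 4, 5}
Tree: B1–B2, B2–B3
Every bag has size at most 3, so the width is 3 − 1 = 2 and tw(G) ≤ 2. Since 1–3–2–5–4–1 is a cycle in G, G is not acyclic. Forests are exactly the graphs of treewidth ≤ 1, so tw(G) ≥ 2. Hence tw(G) = 2 exactly.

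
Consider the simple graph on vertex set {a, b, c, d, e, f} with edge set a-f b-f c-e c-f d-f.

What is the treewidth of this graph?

A width-1 tree decomposition is:
Bags: B1 = {c, e}  B2 = {c, f}  B3 = {a, f}  B4 = {b, f}  B5 = {d, f}
Tree: B1–B2, B2–B3, B2–B4, B2–B5
Each bag holds 2 vertices, so the decomposition has width 1, which upper-bounds the treewidth. Any graph with an edge has treewidth ≥ 1, and G has the edge e–c. Combining the bounds, tw(G) = 1.

1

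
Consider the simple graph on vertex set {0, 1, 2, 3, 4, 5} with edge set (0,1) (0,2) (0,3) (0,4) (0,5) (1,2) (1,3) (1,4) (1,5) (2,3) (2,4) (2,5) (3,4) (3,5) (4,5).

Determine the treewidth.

5

A width-5 tree decomposition is:
Bags: B1 = {0, 1, 2, 3, 4, 5}
Tree: (single bag)
A single bag containing all 6 vertices is trivially a valid decomposition of width 5. Conversely, {0, 1, 2, 3, 4, 5} is a clique of size 6, and the vertices of any clique must share a bag in every tree decomposition; so some bag has ≥ 6 vertices and tw(G) ≥ 5. Hence tw(G) = 5 exactly.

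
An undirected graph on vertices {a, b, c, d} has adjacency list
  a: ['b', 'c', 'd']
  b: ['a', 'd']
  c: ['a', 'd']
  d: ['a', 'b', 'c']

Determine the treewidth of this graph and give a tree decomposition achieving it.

Treewidth 2.
One such decomposition:
Bags: B1 = {a, b, d}  B2 = {a, c, d}
Tree: B1–B2

The largest bag has 3 vertices, giving width 2; this decomposition certifies tw(G) ≤ 2. On the other hand G contains the 3-clique {a, c, d}. A clique must lie in a single bag of any decomposition, so no decomposition can have width below 2. Therefore the treewidth is 2.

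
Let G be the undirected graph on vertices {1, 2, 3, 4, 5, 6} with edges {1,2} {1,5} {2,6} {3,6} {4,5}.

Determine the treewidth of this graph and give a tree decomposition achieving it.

Treewidth 1.
One optimal decomposition is:
Bags: B1 = {3, 6}  B2 = {2, 6}  B3 = {1, 2}  B4 = {1, 5}  B5 = {4, 5}
Tree: B1–B2, B2–B3, B3–B4, B4–B5

Each bag holds 2 vertices, so the decomposition has width 1, which upper-bounds the treewidth. Since G has at least one edge (e.g. 3–6), it is not an edgeless graph, so tw(G) ≥ 1. Therefore the treewidth is 1.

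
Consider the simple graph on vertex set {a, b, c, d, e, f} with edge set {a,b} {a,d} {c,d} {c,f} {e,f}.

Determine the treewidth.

A width-1 tree decomposition is:
Bags: B1 = {a, b}  B2 = {a, d}  B3 = {c, d}  B4 = {c, f}  B5 = {e, f}
Tree: B1–B2, B2–B3, B3–B4, B4–B5
Each bag holds 2 vertices, so the decomposition has width 1, which upper-bounds the treewidth. G has an edge, so its treewidth is at least 1. Therefore the treewidth is 1.

1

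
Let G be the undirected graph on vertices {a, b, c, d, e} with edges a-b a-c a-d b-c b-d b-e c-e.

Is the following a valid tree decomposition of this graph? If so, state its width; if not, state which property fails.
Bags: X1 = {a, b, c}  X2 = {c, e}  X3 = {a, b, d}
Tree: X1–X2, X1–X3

A tree decomposition must satisfy three properties: every vertex lies in some bag; for every edge, both endpoints lie together in some bag; and for every vertex, the bags containing it form a connected subtree. Here edge (b,e) lies in no bag, so the decomposition is invalid.

No — edge (b,e) lies in no bag.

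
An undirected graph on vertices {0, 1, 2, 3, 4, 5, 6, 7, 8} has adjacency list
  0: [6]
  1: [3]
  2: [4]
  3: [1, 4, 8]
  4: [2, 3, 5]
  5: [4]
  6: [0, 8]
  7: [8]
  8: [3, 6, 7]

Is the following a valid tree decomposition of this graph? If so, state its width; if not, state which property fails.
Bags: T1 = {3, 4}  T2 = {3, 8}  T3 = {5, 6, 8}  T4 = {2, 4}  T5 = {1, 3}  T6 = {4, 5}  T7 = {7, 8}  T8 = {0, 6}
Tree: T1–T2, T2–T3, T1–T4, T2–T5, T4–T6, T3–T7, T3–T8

A tree decomposition must satisfy three properties: every vertex lies in some bag; for every edge, both endpoints lie together in some bag; and for every vertex, the bags containing it form a connected subtree. Here bags containing vertex 5 are not connected in the tree, so the decomposition is invalid.

No — bags containing vertex 5 are not connected in the tree.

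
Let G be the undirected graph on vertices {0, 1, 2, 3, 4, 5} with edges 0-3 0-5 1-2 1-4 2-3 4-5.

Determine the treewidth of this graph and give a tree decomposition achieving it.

Treewidth 2.
One such decomposition:
Bags: B1 = {0, 3, 5}  B2 = {2, 3, 5}  B3 = {1, 2, 5}  B4 = {1, 4, 5}
Tree: B1–B2, B2–B3, B3–B4

Each bag holds 3 vertices, so the decomposition has width 2, which upper-bounds the treewidth. The edges 5–0–3–2–1–4–5 form a cycle, so G is not a tree and its treewidth is at least 2. Combining the bounds, tw(G) = 2.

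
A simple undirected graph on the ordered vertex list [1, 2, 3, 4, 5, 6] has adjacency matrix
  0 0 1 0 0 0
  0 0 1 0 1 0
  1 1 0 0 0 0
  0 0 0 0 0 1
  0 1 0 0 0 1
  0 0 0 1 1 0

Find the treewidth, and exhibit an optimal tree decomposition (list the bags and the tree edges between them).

Treewidth 1.
Bags: B1 = {4, 6}  B2 = {5, 6}  B3 = {2, 5}  B4 = {2, 3}  B5 = {1, 3}
Tree: B1–B2, B2–B3, B3–B4, B4–B5

Every bag has size at most 2, so the width is 2 − 1 = 1 and tw(G) ≤ 1. Any graph with an edge has treewidth ≥ 1, and G has the edge 4–6. Therefore the treewidth is 1.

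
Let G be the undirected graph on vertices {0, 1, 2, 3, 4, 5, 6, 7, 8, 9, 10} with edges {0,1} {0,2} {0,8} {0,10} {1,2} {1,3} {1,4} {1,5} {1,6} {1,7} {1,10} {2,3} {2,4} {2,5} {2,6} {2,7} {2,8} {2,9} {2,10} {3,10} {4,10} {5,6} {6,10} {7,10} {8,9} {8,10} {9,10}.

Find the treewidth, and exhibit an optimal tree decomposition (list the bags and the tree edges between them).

Each bag holds 4 vertices, so the decomposition has width 3, which upper-bounds the treewidth. Conversely, {0, 2, 8, 10} is a clique of size 4, and the vertices of any clique must share a bag in every tree decomposition; so some bag has ≥ 4 vertices and tw(G) ≥ 3. Hence tw(G) = 3 exactly.

Treewidth 3.
One such decomposition:
Bags: B1 = {0, 2, 8, 10}  B2 = {0, 1, 2, 10}  B3 = {2, 8, 9, 10}  B4 = {1, 2, 7, 10}  B5 = {1, 2, 6, 10}  B6 = {1, 2, 3, 10}  B7 = {1, 2, 5, 6}  B8 = {1, 2, 4, 10}
Tree: B1–B2, B1–B3, B2–B4, B4–B5, B2–B6, B5–B7, B5–B8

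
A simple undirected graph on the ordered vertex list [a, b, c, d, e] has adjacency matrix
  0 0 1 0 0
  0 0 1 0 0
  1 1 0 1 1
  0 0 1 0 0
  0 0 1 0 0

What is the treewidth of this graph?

A width-1 tree decomposition is:
Bags: B1 = {c, e}  B2 = {c, d}  B3 = {a, c}  B4 = {b, c}
Tree: B1–B2, B2–B3, B1–B4
The largest bag has 2 vertices, giving width 1; this decomposition certifies tw(G) ≤ 1. G has an edge, so its treewidth is at least 1. Hence tw(G) = 1 exactly.

1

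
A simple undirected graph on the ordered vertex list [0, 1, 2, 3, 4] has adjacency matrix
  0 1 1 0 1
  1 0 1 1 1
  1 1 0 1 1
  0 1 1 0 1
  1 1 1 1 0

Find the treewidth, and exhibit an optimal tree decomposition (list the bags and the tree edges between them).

Every bag has size at most 4, so the width is 4 − 1 = 3 and tw(G) ≤ 3. For the lower bound, the 4 vertices {0, 1, 2, 4} are pairwise adjacent, and any tree decomposition puts a clique entirely inside one bag — forcing width ≥ 3. The upper and lower bounds meet at 3, so that is the treewidth.

Treewidth 3.
One such decomposition:
Bags: B1 = {0, 1, 2, 4}  B2 = {1, 2, 3, 4}
Tree: B1–B2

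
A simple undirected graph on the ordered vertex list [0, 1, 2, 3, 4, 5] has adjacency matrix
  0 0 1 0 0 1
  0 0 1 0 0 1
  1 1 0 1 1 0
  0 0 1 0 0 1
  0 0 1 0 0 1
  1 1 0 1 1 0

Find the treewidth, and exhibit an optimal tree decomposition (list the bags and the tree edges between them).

The largest bag has 3 vertices, giving width 2; this decomposition certifies tw(G) ≤ 2. For the lower bound, G contains the cycle 2–4–5–1–2, so G is not a forest; only forests have treewidth ≤ 1, hence tw(G) ≥ 2. The upper and lower bounds meet at 2, so that is the treewidth.

Treewidth 2.
One optimal decomposition is:
Bags: B1 = {2, 4, 5}  B2 = {1, 2, 5}  B3 = {0, 2, 5}  B4 = {2, 3, 5}
Tree: B1–B2, B2–B3, B3–B4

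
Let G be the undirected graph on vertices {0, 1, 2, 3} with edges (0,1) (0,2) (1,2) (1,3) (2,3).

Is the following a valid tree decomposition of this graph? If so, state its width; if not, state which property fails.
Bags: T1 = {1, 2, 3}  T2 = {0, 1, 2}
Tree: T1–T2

Checking the three conditions: (i) the bags cover all of {0, 1, 2, 3}; (ii) for each edge, some bag contains both endpoints; (iii) the bags containing any fixed vertex form a subtree. All hold, so the decomposition is valid with width 3 − 1 = 2.

Yes; width 2.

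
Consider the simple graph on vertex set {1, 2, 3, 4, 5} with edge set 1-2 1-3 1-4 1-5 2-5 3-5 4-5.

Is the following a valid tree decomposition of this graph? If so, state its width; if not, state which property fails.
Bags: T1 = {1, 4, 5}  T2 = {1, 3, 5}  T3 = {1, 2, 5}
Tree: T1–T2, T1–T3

Yes; width 2.

Every vertex of G appears in some bag (union = {1, 2, 3, 4, 5}); every edge is covered by a bag; and for each vertex v the set of bags containing v is connected in the bag tree. The decomposition is therefore valid. The largest bag has 3 vertices, so the width is 2.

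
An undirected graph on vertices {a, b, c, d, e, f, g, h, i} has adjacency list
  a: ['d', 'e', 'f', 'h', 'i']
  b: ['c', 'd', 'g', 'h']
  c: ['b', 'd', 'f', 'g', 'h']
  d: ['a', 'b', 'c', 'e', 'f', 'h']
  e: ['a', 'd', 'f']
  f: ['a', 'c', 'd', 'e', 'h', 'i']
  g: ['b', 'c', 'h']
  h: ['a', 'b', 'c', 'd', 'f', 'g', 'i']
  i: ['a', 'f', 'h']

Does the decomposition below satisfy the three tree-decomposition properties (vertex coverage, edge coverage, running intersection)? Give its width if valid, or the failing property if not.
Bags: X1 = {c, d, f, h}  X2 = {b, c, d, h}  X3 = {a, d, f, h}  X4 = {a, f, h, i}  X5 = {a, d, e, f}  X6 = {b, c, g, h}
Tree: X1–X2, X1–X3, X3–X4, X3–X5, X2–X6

Yes; width 3.

Checking the three conditions: (i) the bags cover all of {a, b, c, d, e, f, g, h, i}; (ii) for each edge, some bag contains both endpoints; (iii) the bags containing any fixed vertex form a subtree. All hold, so the decomposition is valid with width 4 − 1 = 3.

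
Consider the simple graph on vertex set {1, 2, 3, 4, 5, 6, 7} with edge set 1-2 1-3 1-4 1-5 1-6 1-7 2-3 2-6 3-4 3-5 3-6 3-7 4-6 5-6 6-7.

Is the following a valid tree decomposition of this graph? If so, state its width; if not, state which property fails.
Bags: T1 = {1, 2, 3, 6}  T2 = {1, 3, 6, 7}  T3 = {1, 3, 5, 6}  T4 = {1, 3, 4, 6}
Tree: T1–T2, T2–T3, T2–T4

Checking the three conditions: (i) the bags cover all of {1, 2, 3, 4, 5, 6, 7}; (ii) for each edge, some bag contains both endpoints; (iii) the bags containing any fixed vertex form a subtree. All hold, so the decomposition is valid with width 4 − 1 = 3.

Yes; width 3.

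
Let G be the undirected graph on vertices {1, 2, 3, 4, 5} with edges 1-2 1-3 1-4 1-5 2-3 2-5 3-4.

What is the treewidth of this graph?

2

A width-2 tree decomposition is:
Bags: B1 = {1, 2, 3}  B2 = {1, 3, 4}  B3 = {1, 2, 5}
Tree: B1–B2, B1–B3
Every bag has size at most 3, so the width is 3 − 1 = 2 and tw(G) ≤ 2. Conversely, {1, 2, 3} is a clique of size 3, and the vertices of any clique must share a bag in every tree decomposition; so some bag has ≥ 3 vertices and tw(G) ≥ 2. Hence tw(G) = 2 exactly.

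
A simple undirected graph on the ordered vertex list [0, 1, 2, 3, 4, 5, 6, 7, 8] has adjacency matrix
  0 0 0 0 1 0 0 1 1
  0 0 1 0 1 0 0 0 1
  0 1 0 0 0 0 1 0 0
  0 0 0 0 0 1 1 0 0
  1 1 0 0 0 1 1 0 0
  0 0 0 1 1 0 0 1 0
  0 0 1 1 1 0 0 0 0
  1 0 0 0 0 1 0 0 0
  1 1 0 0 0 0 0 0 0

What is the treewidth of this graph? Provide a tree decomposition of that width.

Treewidth 3.
Bags: B1 = {2, 3, 5, 6}  B2 = {2, 4, 5, 6}  B3 = {1, 2, 4, 5}  B4 = {1, 4, 5, 7}  B5 = {0, 1, 4, 7}  B6 = {0, 1, 7, 8}
Tree: B1–B2, B2–B3, B3–B4, B4–B5, B5–B6

Every bag has size at most 4, so the width is 4 − 1 = 3 and tw(G) ≤ 3. For the lower bound: the 4 vertex sets {2,3,6}, {5}, {4}, {0,1,7,8} are disjoint, each induces a connected subgraph, and every pair is joined by at least one edge of G. Contracting each set to a single vertex therefore yields K_{4} as a minor, and since treewidth is minor-monotone, tw(G) ≥ tw(K_{4}) = 3. Therefore the treewidth is 3.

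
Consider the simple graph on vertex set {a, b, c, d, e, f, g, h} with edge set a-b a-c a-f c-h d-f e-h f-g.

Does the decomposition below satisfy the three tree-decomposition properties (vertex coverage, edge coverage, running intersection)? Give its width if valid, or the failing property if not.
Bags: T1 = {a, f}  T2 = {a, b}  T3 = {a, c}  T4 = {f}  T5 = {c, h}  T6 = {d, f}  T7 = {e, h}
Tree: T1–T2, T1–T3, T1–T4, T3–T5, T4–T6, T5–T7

A tree decomposition must satisfy three properties: every vertex lies in some bag; for every edge, both endpoints lie together in some bag; and for every vertex, the bags containing it form a connected subtree. Here vertex g appears in no bag, so the decomposition is invalid.

No — vertex g appears in no bag.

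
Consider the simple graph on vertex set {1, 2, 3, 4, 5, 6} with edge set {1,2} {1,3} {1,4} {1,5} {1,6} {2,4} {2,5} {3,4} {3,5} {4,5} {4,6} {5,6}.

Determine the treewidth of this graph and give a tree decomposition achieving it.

The largest bag has 4 vertices, giving width 3; this decomposition certifies tw(G) ≤ 3. For the lower bound, the 4 vertices {1, 2, 4, 5} are pairwise adjacent, and any tree decomposition puts a clique entirely inside one bag — forcing width ≥ 3. Therefore the treewidth is 3.

Treewidth 3.
One such decomposition:
Bags: B1 = {1, 3, 4, 5}  B2 = {1, 2, 4, 5}  B3 = {1, 4, 5, 6}
Tree: B1–B2, B2–B3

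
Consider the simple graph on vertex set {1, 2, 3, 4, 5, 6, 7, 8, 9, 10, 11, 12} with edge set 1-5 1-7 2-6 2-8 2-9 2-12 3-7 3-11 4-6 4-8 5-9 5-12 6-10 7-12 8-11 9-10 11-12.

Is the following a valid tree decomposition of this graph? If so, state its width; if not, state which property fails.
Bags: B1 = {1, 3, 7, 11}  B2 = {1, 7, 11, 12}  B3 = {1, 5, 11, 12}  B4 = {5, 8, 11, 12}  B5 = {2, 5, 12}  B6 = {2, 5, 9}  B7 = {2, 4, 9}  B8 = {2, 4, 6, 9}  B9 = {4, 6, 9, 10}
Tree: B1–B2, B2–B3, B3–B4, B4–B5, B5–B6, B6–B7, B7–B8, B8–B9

A tree decomposition must satisfy three properties: every vertex lies in some bag; for every edge, both endpoints lie together in some bag; and for every vertex, the bags containing it form a connected subtree. Here edge (8,2) lies in no bag, so the decomposition is invalid.

No — edge (8,2) lies in no bag.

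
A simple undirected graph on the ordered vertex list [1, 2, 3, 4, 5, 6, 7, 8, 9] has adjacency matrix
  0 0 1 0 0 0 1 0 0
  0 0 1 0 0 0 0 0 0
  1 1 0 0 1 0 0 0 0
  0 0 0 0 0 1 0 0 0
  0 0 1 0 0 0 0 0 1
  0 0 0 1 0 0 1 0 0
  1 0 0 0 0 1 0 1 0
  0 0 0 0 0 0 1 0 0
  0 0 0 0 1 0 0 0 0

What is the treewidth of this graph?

1

A width-1 tree decomposition is:
Bags: B1 = {2, 3}  B2 = {1, 3}  B3 = {1, 7}  B4 = {3, 5}  B5 = {5, 9}  B6 = {7, 8}  B7 = {6, 7}  B8 = {4, 6}
Tree: B1–B2, B2–B3, B1–B4, B4–B5, B3–B6, B3–B7, B7–B8
The largest bag has 2 vertices, giving width 1; this decomposition certifies tw(G) ≤ 1. G has an edge, so its treewidth is at least 1. The upper and lower bounds meet at 1, so that is the treewidth.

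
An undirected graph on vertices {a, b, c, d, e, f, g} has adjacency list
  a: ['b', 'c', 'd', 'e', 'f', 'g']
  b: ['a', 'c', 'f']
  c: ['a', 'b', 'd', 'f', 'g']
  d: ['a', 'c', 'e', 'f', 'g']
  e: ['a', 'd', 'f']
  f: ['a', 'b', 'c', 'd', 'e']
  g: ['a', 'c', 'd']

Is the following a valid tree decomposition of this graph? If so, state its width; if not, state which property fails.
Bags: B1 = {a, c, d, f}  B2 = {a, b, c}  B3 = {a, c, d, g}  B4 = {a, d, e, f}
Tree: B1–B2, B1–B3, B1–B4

A tree decomposition must satisfy three properties: every vertex lies in some bag; for every edge, both endpoints lie together in some bag; and for every vertex, the bags containing it form a connected subtree. Here edge (f,b) lies in no bag, so the decomposition is invalid.

No — edge (f,b) lies in no bag.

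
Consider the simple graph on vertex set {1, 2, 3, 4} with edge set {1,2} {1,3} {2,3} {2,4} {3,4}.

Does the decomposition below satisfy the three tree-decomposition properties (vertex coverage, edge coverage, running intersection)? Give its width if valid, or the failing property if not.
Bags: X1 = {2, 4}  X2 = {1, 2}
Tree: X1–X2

A tree decomposition must satisfy three properties: every vertex lies in some bag; for every edge, both endpoints lie together in some bag; and for every vertex, the bags containing it form a connected subtree. Here vertex 3 appears in no bag, so the decomposition is invalid.

No — vertex 3 appears in no bag.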